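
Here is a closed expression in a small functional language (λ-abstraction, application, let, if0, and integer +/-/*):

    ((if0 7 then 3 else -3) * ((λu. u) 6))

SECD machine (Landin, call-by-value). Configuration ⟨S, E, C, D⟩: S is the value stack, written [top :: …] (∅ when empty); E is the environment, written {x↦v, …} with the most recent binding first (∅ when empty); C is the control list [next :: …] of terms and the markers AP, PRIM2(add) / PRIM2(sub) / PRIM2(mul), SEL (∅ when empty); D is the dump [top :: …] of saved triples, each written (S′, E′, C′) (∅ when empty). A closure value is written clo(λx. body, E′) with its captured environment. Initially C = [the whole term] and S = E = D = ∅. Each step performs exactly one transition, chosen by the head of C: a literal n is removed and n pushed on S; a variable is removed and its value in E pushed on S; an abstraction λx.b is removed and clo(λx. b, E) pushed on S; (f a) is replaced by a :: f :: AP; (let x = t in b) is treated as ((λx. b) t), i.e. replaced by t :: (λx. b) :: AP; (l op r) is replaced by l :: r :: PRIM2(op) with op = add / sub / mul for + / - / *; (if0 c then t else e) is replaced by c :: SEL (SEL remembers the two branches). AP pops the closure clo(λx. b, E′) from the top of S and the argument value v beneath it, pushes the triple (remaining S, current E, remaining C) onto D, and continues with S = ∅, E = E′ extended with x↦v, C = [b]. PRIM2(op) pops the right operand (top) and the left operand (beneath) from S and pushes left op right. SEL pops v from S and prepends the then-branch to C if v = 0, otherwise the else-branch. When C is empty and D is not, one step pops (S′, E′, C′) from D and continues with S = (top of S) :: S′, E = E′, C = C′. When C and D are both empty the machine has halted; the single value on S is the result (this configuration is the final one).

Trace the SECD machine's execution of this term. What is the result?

Answer: -18

Machine steps:
step 0: ⟨S=∅; E=∅; C=[((if0 7 then 3 else -3) * ((λu. u) 6))]; D=∅⟩
step 1: ⟨S=∅; E=∅; C=[(if0 7 then 3 else -3) :: ((λu. u) 6) :: PRIM2(mul)]; D=∅⟩
step 2: ⟨S=∅; E=∅; C=[7 :: SEL :: ((λu. u) 6) :: PRIM2(mul)]; D=∅⟩
step 3: ⟨S=[7]; E=∅; C=[SEL :: ((λu. u) 6) :: PRIM2(mul)]; D=∅⟩
step 4: ⟨S=∅; E=∅; C=[-3 :: ((λu. u) 6) :: PRIM2(mul)]; D=∅⟩
step 5: ⟨S=[-3]; E=∅; C=[((λu. u) 6) :: PRIM2(mul)]; D=∅⟩
step 6: ⟨S=[-3]; E=∅; C=[6 :: (λu. u) :: AP :: PRIM2(mul)]; D=∅⟩
step 7: ⟨S=[6 :: -3]; E=∅; C=[(λu. u) :: AP :: PRIM2(mul)]; D=∅⟩
step 8: ⟨S=[clo(λu. u, ∅) :: 6 :: -3]; E=∅; C=[AP :: PRIM2(mul)]; D=∅⟩
step 9: ⟨S=∅; E={u↦6}; C=[u]; D=[([-3], ∅, [PRIM2(mul)])]⟩
step 10: ⟨S=[6]; E={u↦6}; C=∅; D=[([-3], ∅, [PRIM2(mul)])]⟩
step 11: ⟨S=[6 :: -3]; E=∅; C=[PRIM2(mul)]; D=∅⟩
step 12: ⟨S=[-18]; E=∅; C=∅; D=∅⟩
→ final value -18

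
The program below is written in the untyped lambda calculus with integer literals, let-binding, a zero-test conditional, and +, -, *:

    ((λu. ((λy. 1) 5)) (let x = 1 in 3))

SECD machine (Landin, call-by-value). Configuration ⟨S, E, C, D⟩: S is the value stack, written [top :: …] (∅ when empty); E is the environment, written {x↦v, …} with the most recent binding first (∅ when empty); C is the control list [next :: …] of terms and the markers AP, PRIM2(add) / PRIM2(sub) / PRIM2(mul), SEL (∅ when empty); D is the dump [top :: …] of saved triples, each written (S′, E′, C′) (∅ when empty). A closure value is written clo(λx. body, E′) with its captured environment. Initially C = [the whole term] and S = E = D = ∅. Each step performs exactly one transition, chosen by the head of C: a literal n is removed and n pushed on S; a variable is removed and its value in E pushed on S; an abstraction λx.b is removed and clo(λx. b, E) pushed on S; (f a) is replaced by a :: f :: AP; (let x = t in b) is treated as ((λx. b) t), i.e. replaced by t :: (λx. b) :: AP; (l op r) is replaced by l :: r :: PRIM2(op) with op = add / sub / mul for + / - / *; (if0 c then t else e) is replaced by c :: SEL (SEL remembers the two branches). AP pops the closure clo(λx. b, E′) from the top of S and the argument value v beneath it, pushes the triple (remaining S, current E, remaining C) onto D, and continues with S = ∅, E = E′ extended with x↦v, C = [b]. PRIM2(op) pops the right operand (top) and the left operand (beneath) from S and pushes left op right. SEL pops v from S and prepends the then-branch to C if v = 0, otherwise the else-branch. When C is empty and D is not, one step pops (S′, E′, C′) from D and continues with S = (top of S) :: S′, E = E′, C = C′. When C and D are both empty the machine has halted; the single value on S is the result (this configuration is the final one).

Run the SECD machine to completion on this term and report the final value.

Answer: 1

Machine steps:
t=0: <S=∅, E=∅, C=[((λu. ((λy. 1) 5)) (let x = 1 in 3))], D=∅>
t=1: <S=∅, E=∅, C=[(let x = 1 in 3) :: (λu. ((λy. 1) 5)) :: AP], D=∅>
t=2: <S=∅, E=∅, C=[1 :: (λx. 3) :: AP :: (λu. ((λy. 1) 5)) :: AP], D=∅>
t=3: <S=[1], E=∅, C=[(λx. 3) :: AP :: (λu. ((λy. 1) 5)) :: AP], D=∅>
t=4: <S=[clo(λx. 3, ∅) :: 1], E=∅, C=[AP :: (λu. ((λy. 1) 5)) :: AP], D=∅>
t=5: <S=∅, E={x↦1}, C=[3], D=[(∅, ∅, [(λu. ((λy. 1) 5)) :: AP])]>
t=6: <S=[3], E={x↦1}, C=∅, D=[(∅, ∅, [(λu. ((λy. 1) 5)) :: AP])]>
t=7: <S=[3], E=∅, C=[(λu. ((λy. 1) 5)) :: AP], D=∅>
t=8: <S=[clo(λu. ((λy. 1) 5), ∅) :: 3], E=∅, C=[AP], D=∅>
t=9: <S=∅, E={u↦3}, C=[((λy. 1) 5)], D=[(∅, ∅, ∅)]>
t=10: <S=∅, E={u↦3}, C=[5 :: (λy. 1) :: AP], D=[(∅, ∅, ∅)]>
t=11: <S=[5], E={u↦3}, C=[(λy. 1) :: AP], D=[(∅, ∅, ∅)]>
t=12: <S=[clo(λy. 1, {u↦3}) :: 5], E={u↦3}, C=[AP], D=[(∅, ∅, ∅)]>
t=13: <S=∅, E={y↦5, u↦3}, C=[1], D=[(∅, {u↦3}, ∅) :: (∅, ∅, ∅)]>
t=14: <S=[1], E={y↦5, u↦3}, C=∅, D=[(∅, {u↦3}, ∅) :: (∅, ∅, ∅)]>
t=15: <S=[1], E={u↦3}, C=∅, D=[(∅, ∅, ∅)]>
t=16: <S=[1], E=∅, C=∅, D=∅>
→ final value 1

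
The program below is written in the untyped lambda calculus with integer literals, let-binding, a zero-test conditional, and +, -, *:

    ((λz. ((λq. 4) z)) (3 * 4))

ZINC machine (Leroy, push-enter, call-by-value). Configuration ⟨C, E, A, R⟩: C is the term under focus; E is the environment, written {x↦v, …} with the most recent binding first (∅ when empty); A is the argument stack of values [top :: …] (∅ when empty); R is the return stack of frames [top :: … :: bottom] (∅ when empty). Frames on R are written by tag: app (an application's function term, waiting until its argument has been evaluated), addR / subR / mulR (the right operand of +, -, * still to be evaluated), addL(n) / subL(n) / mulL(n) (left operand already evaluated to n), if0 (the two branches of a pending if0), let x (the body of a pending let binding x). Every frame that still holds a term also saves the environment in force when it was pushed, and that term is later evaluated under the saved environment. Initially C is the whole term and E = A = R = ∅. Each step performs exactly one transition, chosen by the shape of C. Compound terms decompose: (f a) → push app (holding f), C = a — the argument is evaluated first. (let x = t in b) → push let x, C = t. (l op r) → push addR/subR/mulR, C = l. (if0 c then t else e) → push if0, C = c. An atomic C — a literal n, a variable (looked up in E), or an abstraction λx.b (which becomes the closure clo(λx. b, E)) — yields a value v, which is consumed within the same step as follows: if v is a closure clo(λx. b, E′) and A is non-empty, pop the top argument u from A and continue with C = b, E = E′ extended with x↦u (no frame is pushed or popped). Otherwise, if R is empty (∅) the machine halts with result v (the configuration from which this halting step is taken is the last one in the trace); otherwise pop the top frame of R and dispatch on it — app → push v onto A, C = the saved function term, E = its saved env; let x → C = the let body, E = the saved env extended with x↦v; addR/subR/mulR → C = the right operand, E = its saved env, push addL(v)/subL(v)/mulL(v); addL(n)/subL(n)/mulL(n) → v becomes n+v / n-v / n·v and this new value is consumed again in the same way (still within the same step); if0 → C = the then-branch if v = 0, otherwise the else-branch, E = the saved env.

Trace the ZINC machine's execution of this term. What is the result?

Answer: 4

Execution trace:
t=0: ⟨C=((λz. ((λq. 4) z)) (3 * 4)); E=∅; A=∅; R=∅⟩
t=1: ⟨C=(3 * 4); E=∅; A=∅; R=[app]⟩
t=2: ⟨C=3; E=∅; A=∅; R=[mulR :: app]⟩
t=3: ⟨C=4; E=∅; A=∅; R=[mulL(3) :: app]⟩
t=4: ⟨C=(λz. ((λq. 4) z)); E=∅; A=[12]; R=∅⟩
t=5: ⟨C=((λq. 4) z); E={z↦12}; A=∅; R=∅⟩
t=6: ⟨C=z; E={z↦12}; A=∅; R=[app]⟩
t=7: ⟨C=(λq. 4); E={z↦12}; A=[12]; R=∅⟩
t=8: ⟨C=4; E={q↦12, z↦12}; A=∅; R=∅⟩
→ final value 4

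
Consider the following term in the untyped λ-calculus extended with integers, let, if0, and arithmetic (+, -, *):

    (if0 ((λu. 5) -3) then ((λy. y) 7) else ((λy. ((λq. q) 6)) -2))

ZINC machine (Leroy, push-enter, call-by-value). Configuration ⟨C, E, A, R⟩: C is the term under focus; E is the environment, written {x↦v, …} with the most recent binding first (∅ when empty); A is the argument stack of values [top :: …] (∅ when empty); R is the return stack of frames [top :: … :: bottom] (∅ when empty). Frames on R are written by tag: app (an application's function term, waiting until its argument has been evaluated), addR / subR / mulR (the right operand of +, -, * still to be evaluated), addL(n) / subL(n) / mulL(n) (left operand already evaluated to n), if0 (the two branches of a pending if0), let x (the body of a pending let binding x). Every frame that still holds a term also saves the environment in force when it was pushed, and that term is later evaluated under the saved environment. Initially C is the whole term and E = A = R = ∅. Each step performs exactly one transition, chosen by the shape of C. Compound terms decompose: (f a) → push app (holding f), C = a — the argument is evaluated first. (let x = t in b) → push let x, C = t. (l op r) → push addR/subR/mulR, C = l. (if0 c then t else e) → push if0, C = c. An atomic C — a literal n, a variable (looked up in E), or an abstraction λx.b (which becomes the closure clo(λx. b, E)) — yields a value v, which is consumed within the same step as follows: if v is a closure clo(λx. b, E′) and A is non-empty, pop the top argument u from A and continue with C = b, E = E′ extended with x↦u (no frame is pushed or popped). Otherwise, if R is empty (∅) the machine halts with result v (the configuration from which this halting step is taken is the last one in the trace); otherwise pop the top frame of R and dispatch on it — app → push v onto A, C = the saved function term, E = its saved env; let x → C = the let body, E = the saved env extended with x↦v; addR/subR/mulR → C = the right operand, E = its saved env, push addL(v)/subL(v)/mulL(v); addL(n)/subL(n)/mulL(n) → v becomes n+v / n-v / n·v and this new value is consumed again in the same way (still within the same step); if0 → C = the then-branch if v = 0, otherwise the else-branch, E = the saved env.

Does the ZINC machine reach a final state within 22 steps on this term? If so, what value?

Answer: 6

Execution trace:
[0] ⟨C=(if0 ((λu. 5) -3) then ((λy. y) 7) else ((λy. ((λq. q) 6)) -2)); E=∅; A=∅; R=∅⟩
[1] ⟨C=((λu. 5) -3); E=∅; A=∅; R=[if0]⟩
[2] ⟨C=-3; E=∅; A=∅; R=[app :: if0]⟩
[3] ⟨C=(λu. 5); E=∅; A=[-3]; R=[if0]⟩
[4] ⟨C=5; E={u↦-3}; A=∅; R=[if0]⟩
[5] ⟨C=((λy. ((λq. q) 6)) -2); E=∅; A=∅; R=∅⟩
[6] ⟨C=-2; E=∅; A=∅; R=[app]⟩
[7] ⟨C=(λy. ((λq. q) 6)); E=∅; A=[-2]; R=∅⟩
[8] ⟨C=((λq. q) 6); E={y↦-2}; A=∅; R=∅⟩
[9] ⟨C=6; E={y↦-2}; A=∅; R=[app]⟩
[10] ⟨C=(λq. q); E={y↦-2}; A=[6]; R=∅⟩
[11] ⟨C=q; E={q↦6, y↦-2}; A=∅; R=∅⟩
→ final value 6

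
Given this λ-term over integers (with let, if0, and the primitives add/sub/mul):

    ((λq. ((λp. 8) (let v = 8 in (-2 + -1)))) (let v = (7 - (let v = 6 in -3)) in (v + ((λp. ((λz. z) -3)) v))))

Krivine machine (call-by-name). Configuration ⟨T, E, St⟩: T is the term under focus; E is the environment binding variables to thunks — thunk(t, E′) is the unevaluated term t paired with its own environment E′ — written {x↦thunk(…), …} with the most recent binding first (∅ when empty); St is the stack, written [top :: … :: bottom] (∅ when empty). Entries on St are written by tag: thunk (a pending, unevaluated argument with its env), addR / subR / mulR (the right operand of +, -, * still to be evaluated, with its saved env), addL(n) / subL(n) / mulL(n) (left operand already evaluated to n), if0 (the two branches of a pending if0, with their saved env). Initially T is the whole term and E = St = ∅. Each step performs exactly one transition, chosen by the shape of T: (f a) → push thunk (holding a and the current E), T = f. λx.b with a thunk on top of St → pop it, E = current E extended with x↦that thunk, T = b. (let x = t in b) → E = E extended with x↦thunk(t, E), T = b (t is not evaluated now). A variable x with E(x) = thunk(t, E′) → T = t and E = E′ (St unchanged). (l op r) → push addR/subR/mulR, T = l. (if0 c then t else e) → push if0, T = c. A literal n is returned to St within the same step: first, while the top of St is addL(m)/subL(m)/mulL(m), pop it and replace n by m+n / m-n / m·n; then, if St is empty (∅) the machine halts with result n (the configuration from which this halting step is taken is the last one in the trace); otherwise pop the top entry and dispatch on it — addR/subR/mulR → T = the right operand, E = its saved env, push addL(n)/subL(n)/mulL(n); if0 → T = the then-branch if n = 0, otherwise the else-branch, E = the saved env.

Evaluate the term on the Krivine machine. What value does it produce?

t=0: ⟨T=((λq. ((λp. 8) (let v = 8 in (-2 + -1)))) (let v = (7 - (let v = 6 in -3)) in (v + ((λp. ((λz. z) -3)) v)))); E=∅; St=∅⟩
t=1: ⟨T=(λq. ((λp. 8) (let v = 8 in (-2 + -1)))); E=∅; St=[thunk]⟩
t=2: ⟨T=((λp. 8) (let v = 8 in (-2 + -1))); E={q↦thunk((let v = (7 - (let v = 6 in -3)) in (v + ((λp. ((λz. z) -3)) v))), ∅)}; St=∅⟩
t=3: ⟨T=(λp. 8); E={q↦thunk((let v = (7 - (let v = 6 in -3)) in (v + ((λp. ((λz. z) -3)) v))), ∅)}; St=[thunk]⟩
t=4: ⟨T=8; E={p↦thunk((let v = 8 in (-2 + -1)), {q↦thunk((let v = (7 - (let v = 6 in -3)) in (v + ((λp. ((λz. z) -3)) v))), ∅)}), q↦thunk((let v = (7 - (let v = 6 in -3)) in (v + ((λp. ((λz. z) -3)) v))), ∅)}; St=∅⟩
→ final value 8

Answer: 8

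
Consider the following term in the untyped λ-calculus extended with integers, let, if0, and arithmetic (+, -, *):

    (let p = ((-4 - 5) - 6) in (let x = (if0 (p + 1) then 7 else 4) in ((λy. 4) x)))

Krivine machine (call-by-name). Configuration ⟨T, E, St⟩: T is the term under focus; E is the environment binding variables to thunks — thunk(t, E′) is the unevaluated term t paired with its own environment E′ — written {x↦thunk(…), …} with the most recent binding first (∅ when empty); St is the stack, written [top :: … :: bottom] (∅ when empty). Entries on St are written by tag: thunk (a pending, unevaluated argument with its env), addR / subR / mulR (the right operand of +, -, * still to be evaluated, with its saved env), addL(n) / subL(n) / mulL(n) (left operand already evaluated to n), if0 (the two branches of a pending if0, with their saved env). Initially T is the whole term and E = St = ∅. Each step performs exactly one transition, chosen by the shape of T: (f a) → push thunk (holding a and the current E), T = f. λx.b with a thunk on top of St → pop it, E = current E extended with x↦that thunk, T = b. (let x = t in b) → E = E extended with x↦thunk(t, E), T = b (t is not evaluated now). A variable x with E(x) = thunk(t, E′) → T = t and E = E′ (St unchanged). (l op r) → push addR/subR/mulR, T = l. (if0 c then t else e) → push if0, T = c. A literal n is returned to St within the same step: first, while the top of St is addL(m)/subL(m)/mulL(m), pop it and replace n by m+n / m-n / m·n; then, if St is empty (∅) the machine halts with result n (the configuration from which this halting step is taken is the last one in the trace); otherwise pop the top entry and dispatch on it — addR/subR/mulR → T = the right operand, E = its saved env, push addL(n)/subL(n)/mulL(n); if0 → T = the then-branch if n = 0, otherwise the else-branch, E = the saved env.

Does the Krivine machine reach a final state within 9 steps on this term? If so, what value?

0. [T=(let p = ((-4 - 5) - 6) in (let x = (if0 (p + 1) then 7 else 4) in ((λy. 4) x))) | E=∅ | St=∅]
1. [T=(let x = (if0 (p + 1) then 7 else 4) in ((λy. 4) x)) | E={p↦thunk(((-4 - 5) - 6), ∅)} | St=∅]
2. [T=((λy. 4) x) | E={x↦thunk((if0 (p + 1) then 7 else 4), {p↦thunk(((-4 - 5) - 6), ∅)}), p↦thunk(((-4 - 5) - 6), ∅)} | St=∅]
3. [T=(λy. 4) | E={x↦thunk((if0 (p + 1) then 7 else 4), {p↦thunk(((-4 - 5) - 6), ∅)}), p↦thunk(((-4 - 5) - 6), ∅)} | St=[thunk]]
4. [T=4 | E={y↦thunk(x, {x↦thunk((if0 (p + 1) then 7 else 4), {p↦thunk(((-4 - 5) - 6), ∅)}), p↦thunk(((-4 - 5) - 6), ∅)}), x↦thunk((if0 (p + 1) then 7 else 4), {p↦thunk(((-4 - 5) - 6), ∅)}), p↦thunk(((-4 - 5) - 6), ∅)} | St=∅]
→ final value 4

Answer: 4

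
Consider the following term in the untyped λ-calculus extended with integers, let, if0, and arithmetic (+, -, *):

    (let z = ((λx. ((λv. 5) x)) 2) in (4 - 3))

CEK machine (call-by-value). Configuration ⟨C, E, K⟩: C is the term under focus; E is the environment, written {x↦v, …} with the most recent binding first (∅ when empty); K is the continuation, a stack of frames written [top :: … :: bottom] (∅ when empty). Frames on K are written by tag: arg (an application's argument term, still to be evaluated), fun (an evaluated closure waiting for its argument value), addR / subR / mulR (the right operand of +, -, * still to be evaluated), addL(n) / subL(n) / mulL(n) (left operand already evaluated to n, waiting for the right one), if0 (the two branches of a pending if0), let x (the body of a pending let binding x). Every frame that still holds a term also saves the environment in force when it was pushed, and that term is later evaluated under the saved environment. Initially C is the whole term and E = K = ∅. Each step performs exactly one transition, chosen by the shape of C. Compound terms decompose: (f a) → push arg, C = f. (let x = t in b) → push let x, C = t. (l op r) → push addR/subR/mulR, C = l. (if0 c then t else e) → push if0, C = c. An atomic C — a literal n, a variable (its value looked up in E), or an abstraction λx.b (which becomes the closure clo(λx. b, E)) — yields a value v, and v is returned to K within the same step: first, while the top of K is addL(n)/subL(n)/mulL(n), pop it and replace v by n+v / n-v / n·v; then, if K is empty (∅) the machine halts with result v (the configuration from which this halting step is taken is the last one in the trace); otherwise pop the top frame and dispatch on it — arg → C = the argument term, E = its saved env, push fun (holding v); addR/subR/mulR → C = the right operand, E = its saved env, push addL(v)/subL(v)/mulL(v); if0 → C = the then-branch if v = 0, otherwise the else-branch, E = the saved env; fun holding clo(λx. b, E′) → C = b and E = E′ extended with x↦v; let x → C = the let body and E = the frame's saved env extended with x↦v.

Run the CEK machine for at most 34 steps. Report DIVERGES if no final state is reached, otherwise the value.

Answer: 1

Machine steps:
0. <C=(let z = ((λx. ((λv. 5) x)) 2) in (4 - 3)), E=∅, K=∅>
1. <C=((λx. ((λv. 5) x)) 2), E=∅, K=[let z]>
2. <C=(λx. ((λv. 5) x)), E=∅, K=[arg :: let z]>
3. <C=2, E=∅, K=[fun :: let z]>
4. <C=((λv. 5) x), E={x↦2}, K=[let z]>
5. <C=(λv. 5), E={x↦2}, K=[arg :: let z]>
6. <C=x, E={x↦2}, K=[fun :: let z]>
7. <C=5, E={v↦2, x↦2}, K=[let z]>
8. <C=(4 - 3), E={z↦5}, K=∅>
9. <C=4, E={z↦5}, K=[subR]>
10. <C=3, E={z↦5}, K=[subL(4)]>
→ final value 1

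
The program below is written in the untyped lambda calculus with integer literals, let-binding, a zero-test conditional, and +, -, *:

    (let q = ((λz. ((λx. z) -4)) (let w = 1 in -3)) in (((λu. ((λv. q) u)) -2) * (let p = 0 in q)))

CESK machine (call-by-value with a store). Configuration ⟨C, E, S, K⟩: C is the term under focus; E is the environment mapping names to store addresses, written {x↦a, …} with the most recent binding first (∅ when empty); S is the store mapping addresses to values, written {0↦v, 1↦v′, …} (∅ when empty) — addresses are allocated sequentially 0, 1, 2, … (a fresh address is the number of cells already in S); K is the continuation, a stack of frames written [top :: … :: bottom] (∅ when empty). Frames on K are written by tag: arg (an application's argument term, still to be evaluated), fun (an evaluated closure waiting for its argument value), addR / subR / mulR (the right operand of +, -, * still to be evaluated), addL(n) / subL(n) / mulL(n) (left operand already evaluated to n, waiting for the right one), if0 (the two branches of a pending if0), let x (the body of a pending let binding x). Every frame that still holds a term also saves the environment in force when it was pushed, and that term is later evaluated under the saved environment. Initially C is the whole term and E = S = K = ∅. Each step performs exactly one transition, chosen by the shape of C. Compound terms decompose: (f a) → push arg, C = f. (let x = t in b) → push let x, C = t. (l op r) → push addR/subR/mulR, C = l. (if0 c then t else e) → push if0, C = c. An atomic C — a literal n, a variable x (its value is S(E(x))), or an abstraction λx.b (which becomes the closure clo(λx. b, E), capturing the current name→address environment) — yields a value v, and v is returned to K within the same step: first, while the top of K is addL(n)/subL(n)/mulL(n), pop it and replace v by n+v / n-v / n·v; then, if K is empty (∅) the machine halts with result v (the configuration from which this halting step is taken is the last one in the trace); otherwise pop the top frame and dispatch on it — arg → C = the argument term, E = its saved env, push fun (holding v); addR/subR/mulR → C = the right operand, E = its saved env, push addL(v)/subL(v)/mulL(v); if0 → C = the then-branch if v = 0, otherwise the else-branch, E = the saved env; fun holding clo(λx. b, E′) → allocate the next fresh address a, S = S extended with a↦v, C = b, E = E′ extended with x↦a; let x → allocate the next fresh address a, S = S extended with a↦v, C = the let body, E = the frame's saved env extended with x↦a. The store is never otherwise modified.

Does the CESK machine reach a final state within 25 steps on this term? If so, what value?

Answer: 9

Execution trace:
0. ⟨C=(let q = ((λz. ((λx. z) -4)) (let w = 1 in -3)) in (((λu. ((λv. q) u)) -2) * (let p = 0 in q))); E=∅; S=∅; K=∅⟩
1. ⟨C=((λz. ((λx. z) -4)) (let w = 1 in -3)); E=∅; S=∅; K=[let q]⟩
2. ⟨C=(λz. ((λx. z) -4)); E=∅; S=∅; K=[arg :: let q]⟩
3. ⟨C=(let w = 1 in -3); E=∅; S=∅; K=[fun :: let q]⟩
4. ⟨C=1; E=∅; S=∅; K=[let w :: fun :: let q]⟩
5. ⟨C=-3; E={w↦0}; S={0↦1}; K=[fun :: let q]⟩
6. ⟨C=((λx. z) -4); E={z↦1}; S={0↦1, 1↦-3}; K=[let q]⟩
7. ⟨C=(λx. z); E={z↦1}; S={0↦1, 1↦-3}; K=[arg :: let q]⟩
8. ⟨C=-4; E={z↦1}; S={0↦1, 1↦-3}; K=[fun :: let q]⟩
9. ⟨C=z; E={x↦2, z↦1}; S={0↦1, 1↦-3, 2↦-4}; K=[let q]⟩
10. ⟨C=(((λu. ((λv. q) u)) -2) * (let p = 0 in q)); E={q↦3}; S={0↦1, 1↦-3, 2↦-4, 3↦-3}; K=∅⟩
11. ⟨C=((λu. ((λv. q) u)) -2); E={q↦3}; S={0↦1, 1↦-3, 2↦-4, 3↦-3}; K=[mulR]⟩
12. ⟨C=(λu. ((λv. q) u)); E={q↦3}; S={0↦1, 1↦-3, 2↦-4, 3↦-3}; K=[arg :: mulR]⟩
13. ⟨C=-2; E={q↦3}; S={0↦1, 1↦-3, 2↦-4, 3↦-3}; K=[fun :: mulR]⟩
14. ⟨C=((λv. q) u); E={u↦4, q↦3}; S={0↦1, 1↦-3, 2↦-4, 3↦-3, 4↦-2}; K=[mulR]⟩
15. ⟨C=(λv. q); E={u↦4, q↦3}; S={0↦1, 1↦-3, 2↦-4, 3↦-3, 4↦-2}; K=[arg :: mulR]⟩
16. ⟨C=u; E={u↦4, q↦3}; S={0↦1, 1↦-3, 2↦-4, 3↦-3, 4↦-2}; K=[fun :: mulR]⟩
17. ⟨C=q; E={v↦5, u↦4, q↦3}; S={0↦1, 1↦-3, 2↦-4, 3↦-3, 4↦-2, 5↦-2}; K=[mulR]⟩
18. ⟨C=(let p = 0 in q); E={q↦3}; S={0↦1, 1↦-3, 2↦-4, 3↦-3, 4↦-2, 5↦-2}; K=[mulL(-3)]⟩
19. ⟨C=0; E={q↦3}; S={0↦1, 1↦-3, 2↦-4, 3↦-3, 4↦-2, 5↦-2}; K=[let p :: mulL(-3)]⟩
20. ⟨C=q; E={p↦6, q↦3}; S={0↦1, 1↦-3, 2↦-4, 3↦-3, 4↦-2, 5↦-2, 6↦0}; K=[mulL(-3)]⟩
→ final value 9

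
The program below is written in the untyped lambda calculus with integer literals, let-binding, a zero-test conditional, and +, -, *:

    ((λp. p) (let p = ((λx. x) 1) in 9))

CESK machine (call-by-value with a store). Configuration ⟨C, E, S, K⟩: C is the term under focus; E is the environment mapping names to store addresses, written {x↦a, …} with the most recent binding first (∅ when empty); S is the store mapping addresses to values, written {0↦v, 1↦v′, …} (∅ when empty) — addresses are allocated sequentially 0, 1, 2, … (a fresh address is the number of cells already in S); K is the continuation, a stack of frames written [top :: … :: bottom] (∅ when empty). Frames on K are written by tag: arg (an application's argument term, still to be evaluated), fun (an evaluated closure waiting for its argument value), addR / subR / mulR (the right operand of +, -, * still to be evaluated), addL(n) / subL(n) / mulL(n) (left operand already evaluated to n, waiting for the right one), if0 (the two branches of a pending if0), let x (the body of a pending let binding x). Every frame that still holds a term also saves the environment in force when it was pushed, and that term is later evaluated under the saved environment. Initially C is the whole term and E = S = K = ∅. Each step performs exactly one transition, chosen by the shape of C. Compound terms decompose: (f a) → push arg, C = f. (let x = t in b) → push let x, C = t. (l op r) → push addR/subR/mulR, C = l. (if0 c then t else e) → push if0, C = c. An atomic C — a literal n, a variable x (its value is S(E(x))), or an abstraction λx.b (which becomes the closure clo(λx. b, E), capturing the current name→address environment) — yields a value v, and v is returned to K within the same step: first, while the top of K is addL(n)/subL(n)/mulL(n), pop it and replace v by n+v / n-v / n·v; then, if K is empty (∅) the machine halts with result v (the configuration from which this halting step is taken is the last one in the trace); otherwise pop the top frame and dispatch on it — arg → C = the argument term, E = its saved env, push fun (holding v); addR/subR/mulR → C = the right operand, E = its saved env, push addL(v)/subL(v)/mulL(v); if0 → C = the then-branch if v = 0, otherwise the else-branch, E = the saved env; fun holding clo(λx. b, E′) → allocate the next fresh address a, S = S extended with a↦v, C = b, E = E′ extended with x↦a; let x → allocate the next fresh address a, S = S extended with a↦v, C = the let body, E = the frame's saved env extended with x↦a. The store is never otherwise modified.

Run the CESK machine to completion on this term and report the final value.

Answer: 9

Machine steps:
t=0: ⟨C=((λp. p) (let p = ((λx. x) 1) in 9)); E=∅; S=∅; K=∅⟩
t=1: ⟨C=(λp. p); E=∅; S=∅; K=[arg]⟩
t=2: ⟨C=(let p = ((λx. x) 1) in 9); E=∅; S=∅; K=[fun]⟩
t=3: ⟨C=((λx. x) 1); E=∅; S=∅; K=[let p :: fun]⟩
t=4: ⟨C=(λx. x); E=∅; S=∅; K=[arg :: let p :: fun]⟩
t=5: ⟨C=1; E=∅; S=∅; K=[fun :: let p :: fun]⟩
t=6: ⟨C=x; E={x↦0}; S={0↦1}; K=[let p :: fun]⟩
t=7: ⟨C=9; E={p↦1}; S={0↦1, 1↦1}; K=[fun]⟩
t=8: ⟨C=p; E={p↦2}; S={0↦1, 1↦1, 2↦9}; K=∅⟩
→ final value 9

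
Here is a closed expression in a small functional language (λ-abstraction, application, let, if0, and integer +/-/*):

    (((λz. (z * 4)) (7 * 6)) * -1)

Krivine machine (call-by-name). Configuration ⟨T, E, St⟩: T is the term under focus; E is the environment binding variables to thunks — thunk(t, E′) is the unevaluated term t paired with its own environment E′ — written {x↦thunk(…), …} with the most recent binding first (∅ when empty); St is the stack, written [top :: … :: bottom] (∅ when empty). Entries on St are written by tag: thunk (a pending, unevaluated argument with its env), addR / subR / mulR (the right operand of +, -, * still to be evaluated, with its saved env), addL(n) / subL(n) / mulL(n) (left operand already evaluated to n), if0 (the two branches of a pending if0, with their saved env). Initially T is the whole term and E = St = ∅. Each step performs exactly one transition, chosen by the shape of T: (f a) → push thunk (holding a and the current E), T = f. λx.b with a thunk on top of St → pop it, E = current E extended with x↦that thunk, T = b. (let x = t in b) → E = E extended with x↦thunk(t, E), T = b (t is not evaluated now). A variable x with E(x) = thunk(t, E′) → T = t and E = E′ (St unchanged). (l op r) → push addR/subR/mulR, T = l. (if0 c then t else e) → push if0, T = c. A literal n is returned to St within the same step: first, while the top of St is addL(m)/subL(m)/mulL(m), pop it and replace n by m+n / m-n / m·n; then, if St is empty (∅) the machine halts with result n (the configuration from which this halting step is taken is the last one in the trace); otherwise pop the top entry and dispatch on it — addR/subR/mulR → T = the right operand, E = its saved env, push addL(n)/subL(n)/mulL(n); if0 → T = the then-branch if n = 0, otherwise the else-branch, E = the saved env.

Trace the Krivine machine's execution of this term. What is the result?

0. ⟨T=(((λz. (z * 4)) (7 * 6)) * -1); E=∅; St=∅⟩
1. ⟨T=((λz. (z * 4)) (7 * 6)); E=∅; St=[mulR]⟩
2. ⟨T=(λz. (z * 4)); E=∅; St=[thunk :: mulR]⟩
3. ⟨T=(z * 4); E={z↦thunk((7 * 6), ∅)}; St=[mulR]⟩
4. ⟨T=z; E={z↦thunk((7 * 6), ∅)}; St=[mulR :: mulR]⟩
5. ⟨T=(7 * 6); E=∅; St=[mulR :: mulR]⟩
6. ⟨T=7; E=∅; St=[mulR :: mulR :: mulR]⟩
7. ⟨T=6; E=∅; St=[mulL(7) :: mulR :: mulR]⟩
8. ⟨T=4; E={z↦thunk((7 * 6), ∅)}; St=[mulL(42) :: mulR]⟩
9. ⟨T=-1; E=∅; St=[mulL(168)]⟩
→ final value -168

Answer: -168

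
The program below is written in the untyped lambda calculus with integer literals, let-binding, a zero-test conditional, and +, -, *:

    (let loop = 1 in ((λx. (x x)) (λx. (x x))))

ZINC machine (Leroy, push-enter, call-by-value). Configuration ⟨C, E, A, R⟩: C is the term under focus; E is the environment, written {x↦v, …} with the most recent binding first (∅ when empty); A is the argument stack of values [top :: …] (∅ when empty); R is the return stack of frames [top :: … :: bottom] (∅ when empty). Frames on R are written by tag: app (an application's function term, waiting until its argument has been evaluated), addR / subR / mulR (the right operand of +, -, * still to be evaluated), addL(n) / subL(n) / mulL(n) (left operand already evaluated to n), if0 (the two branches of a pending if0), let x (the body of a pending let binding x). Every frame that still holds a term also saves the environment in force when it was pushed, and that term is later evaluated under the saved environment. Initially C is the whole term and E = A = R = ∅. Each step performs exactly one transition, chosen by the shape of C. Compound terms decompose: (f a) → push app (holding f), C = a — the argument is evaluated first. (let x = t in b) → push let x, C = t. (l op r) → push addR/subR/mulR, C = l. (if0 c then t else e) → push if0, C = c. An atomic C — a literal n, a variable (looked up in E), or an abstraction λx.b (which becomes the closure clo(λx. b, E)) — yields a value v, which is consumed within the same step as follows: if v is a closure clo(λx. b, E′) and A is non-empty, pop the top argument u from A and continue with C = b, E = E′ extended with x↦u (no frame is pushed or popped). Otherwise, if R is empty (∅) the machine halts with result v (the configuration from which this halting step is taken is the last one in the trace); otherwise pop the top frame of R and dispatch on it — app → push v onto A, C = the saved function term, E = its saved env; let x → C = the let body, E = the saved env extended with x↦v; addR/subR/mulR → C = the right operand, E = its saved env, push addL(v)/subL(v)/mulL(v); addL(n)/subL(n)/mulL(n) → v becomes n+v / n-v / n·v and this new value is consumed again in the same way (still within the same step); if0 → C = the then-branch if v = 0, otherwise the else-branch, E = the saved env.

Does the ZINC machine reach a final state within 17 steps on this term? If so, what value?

Answer: DIVERGES (no final state within 17 steps)

Derivation:
t=0: [C=(let loop = 1 in ((λx. (x x)) (λx. (x x)))) | E=∅ | A=∅ | R=∅]
t=1: [C=1 | E=∅ | A=∅ | R=[let loop]]
t=2: [C=((λx. (x x)) (λx. (x x))) | E={loop↦1} | A=∅ | R=∅]
t=3: [C=(λx. (x x)) | E={loop↦1} | A=∅ | R=[app]]
t=4: [C=(λx. (x x)) | E={loop↦1} | A=[clo(λx. (x x), {loop↦1})] | R=∅]
t=5: [C=(x x) | E={x↦clo(λx. (x x), {loop↦1}), loop↦1} | A=∅ | R=∅]
t=6: [C=x | E={x↦clo(λx. (x x), {loop↦1}), loop↦1} | A=∅ | R=[app]]
t=7: [C=x | E={x↦clo(λx. (x x), {loop↦1}), loop↦1} | A=[clo(λx. (x x), {loop↦1})] | R=∅]
… configuration repeats with period 3 (steps 5–7 recur indefinitely) …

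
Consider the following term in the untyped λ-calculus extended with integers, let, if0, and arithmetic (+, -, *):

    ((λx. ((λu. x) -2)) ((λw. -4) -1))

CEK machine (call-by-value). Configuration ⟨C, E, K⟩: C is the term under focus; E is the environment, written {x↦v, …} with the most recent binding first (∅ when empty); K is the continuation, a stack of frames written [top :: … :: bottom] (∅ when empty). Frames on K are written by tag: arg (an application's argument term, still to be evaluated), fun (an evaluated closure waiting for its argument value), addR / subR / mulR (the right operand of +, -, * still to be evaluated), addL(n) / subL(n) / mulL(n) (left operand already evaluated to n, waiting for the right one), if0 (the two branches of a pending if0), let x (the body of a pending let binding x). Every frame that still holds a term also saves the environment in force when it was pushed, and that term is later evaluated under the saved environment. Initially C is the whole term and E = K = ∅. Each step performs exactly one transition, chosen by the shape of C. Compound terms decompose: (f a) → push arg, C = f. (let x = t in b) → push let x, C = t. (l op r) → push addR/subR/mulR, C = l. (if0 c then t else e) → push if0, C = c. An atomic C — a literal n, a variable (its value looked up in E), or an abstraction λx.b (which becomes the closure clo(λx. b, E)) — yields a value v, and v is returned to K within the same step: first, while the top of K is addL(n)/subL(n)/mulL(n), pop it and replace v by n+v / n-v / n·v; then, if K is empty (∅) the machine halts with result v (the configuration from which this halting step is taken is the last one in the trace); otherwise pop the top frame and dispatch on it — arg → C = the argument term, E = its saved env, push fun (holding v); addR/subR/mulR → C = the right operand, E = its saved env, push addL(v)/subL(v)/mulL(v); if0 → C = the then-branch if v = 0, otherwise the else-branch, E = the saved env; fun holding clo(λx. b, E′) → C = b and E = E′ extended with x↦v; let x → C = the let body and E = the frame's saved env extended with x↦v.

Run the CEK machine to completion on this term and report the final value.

[0] [C=((λx. ((λu. x) -2)) ((λw. -4) -1)) | E=∅ | K=∅]
[1] [C=(λx. ((λu. x) -2)) | E=∅ | K=[arg]]
[2] [C=((λw. -4) -1) | E=∅ | K=[fun]]
[3] [C=(λw. -4) | E=∅ | K=[arg :: fun]]
[4] [C=-1 | E=∅ | K=[fun :: fun]]
[5] [C=-4 | E={w↦-1} | K=[fun]]
[6] [C=((λu. x) -2) | E={x↦-4} | K=∅]
[7] [C=(λu. x) | E={x↦-4} | K=[arg]]
[8] [C=-2 | E={x↦-4} | K=[fun]]
[9] [C=x | E={u↦-2, x↦-4} | K=∅]
→ final value -4

Answer: -4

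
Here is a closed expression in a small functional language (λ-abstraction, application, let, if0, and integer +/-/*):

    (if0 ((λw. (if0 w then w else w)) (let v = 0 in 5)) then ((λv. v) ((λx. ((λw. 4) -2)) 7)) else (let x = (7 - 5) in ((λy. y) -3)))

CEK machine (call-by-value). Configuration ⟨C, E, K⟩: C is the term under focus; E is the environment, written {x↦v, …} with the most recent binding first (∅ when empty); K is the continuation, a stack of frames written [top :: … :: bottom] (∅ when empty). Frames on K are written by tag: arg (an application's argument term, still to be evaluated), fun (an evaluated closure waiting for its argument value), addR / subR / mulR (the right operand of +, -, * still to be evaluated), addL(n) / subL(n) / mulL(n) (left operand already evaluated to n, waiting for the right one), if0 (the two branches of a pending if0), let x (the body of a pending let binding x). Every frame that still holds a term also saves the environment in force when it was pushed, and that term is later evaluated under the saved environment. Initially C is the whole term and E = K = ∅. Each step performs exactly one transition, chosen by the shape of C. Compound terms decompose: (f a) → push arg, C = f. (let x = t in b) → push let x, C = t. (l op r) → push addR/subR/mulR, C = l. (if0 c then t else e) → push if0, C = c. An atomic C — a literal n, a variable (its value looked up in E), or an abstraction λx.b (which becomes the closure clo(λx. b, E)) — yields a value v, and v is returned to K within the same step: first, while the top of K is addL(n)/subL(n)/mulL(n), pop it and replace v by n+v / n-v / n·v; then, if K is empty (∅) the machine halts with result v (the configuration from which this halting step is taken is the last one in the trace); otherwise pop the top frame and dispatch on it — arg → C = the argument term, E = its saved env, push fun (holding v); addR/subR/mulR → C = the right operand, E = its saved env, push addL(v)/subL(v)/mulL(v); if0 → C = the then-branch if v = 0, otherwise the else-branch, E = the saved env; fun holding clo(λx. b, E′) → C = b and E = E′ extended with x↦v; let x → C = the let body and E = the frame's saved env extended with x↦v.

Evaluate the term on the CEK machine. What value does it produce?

[0] <C=(if0 ((λw. (if0 w then w else w)) (let v = 0 in 5)) then ((λv. v) ((λx. ((λw. 4) -2)) 7)) else (let x = (7 - 5) in ((λy. y) -3))), E=∅, K=∅>
[1] <C=((λw. (if0 w then w else w)) (let v = 0 in 5)), E=∅, K=[if0]>
[2] <C=(λw. (if0 w then w else w)), E=∅, K=[arg :: if0]>
[3] <C=(let v = 0 in 5), E=∅, K=[fun :: if0]>
[4] <C=0, E=∅, K=[let v :: fun :: if0]>
[5] <C=5, E={v↦0}, K=[fun :: if0]>
[6] <C=(if0 w then w else w), E={w↦5}, K=[if0]>
[7] <C=w, E={w↦5}, K=[if0 :: if0]>
[8] <C=w, E={w↦5}, K=[if0]>
[9] <C=(let x = (7 - 5) in ((λy. y) -3)), E=∅, K=∅>
[10] <C=(7 - 5), E=∅, K=[let x]>
[11] <C=7, E=∅, K=[subR :: let x]>
[12] <C=5, E=∅, K=[subL(7) :: let x]>
[13] <C=((λy. y) -3), E={x↦2}, K=∅>
[14] <C=(λy. y), E={x↦2}, K=[arg]>
[15] <C=-3, E={x↦2}, K=[fun]>
[16] <C=y, E={y↦-3, x↦2}, K=∅>
→ final value -3

Answer: -3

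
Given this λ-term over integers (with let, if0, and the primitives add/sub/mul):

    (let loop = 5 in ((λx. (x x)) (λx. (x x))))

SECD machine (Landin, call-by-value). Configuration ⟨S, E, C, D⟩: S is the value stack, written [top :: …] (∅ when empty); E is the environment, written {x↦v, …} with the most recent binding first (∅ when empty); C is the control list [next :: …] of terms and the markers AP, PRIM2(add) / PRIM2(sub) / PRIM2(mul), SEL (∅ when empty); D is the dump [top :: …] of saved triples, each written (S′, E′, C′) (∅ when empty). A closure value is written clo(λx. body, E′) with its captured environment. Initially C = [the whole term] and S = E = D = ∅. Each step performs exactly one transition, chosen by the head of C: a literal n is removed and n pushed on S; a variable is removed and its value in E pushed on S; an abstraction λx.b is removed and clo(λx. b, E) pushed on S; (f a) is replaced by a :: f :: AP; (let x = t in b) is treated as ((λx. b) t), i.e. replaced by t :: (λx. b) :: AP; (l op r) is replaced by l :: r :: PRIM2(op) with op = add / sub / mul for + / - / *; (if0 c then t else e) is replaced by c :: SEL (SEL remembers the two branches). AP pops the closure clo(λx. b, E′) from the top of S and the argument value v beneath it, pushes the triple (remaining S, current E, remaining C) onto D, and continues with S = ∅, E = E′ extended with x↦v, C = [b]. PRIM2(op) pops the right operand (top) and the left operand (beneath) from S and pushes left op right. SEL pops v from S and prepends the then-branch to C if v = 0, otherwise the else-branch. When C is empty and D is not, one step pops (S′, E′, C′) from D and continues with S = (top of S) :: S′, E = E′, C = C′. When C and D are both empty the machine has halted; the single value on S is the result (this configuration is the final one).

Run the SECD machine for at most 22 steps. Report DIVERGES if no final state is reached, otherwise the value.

[0] [S=∅ | E=∅ | C=[(let loop = 5 in ((λx. (x x)) (λx. (x x))))] | D=∅]
[1] [S=∅ | E=∅ | C=[5 :: (λloop. ((λx. (x x)) (λx. (x x)))) :: AP] | D=∅]
[2] [S=[5] | E=∅ | C=[(λloop. ((λx. (x x)) (λx. (x x)))) :: AP] | D=∅]
[3] [S=[clo(λloop. ((λx. (x x)) (λx. (x x))), ∅) :: 5] | E=∅ | C=[AP] | D=∅]
[4] [S=∅ | E={loop↦5} | C=[((λx. (x x)) (λx. (x x)))] | D=[(∅, ∅, ∅)]]
[5] [S=∅ | E={loop↦5} | C=[(λx. (x x)) :: (λx. (x x)) :: AP] | D=[(∅, ∅, ∅)]]
[6] [S=[clo(λx. (x x), {loop↦5})] | E={loop↦5} | C=[(λx. (x x)) :: AP] | D=[(∅, ∅, ∅)]]
[7] [S=[clo(λx. (x x), {loop↦5}) :: clo(λx. (x x), {loop↦5})] | E={loop↦5} | C=[AP] | D=[(∅, ∅, ∅)]]
[8] [S=∅ | E={x↦clo(λx. (x x), {loop↦5}), loop↦5} | C=[(x x)] | D=[(∅, {loop↦5}, ∅) :: (∅, ∅, ∅)]]
[9] [S=∅ | E={x↦clo(λx. (x x), {loop↦5}), loop↦5} | C=[x :: x :: AP] | D=[(∅, {loop↦5}, ∅) :: (∅, ∅, ∅)]]
[10] [S=[clo(λx. (x x), {loop↦5})] | E={x↦clo(λx. (x x), {loop↦5}), loop↦5} | C=[x :: AP] | D=[(∅, {loop↦5}, ∅) :: (∅, ∅, ∅)]]
[11] [S=[clo(λx. (x x), {loop↦5}) :: clo(λx. (x x), {loop↦5})] | E={x↦clo(λx. (x x), {loop↦5}), loop↦5} | C=[AP] | D=[(∅, {loop↦5}, ∅) :: (∅, ∅, ∅)]]
[12] [S=∅ | E={x↦clo(λx. (x x), {loop↦5}), loop↦5} | C=[(x x)] | D=[(∅, {x↦clo(λx. (x x), {loop↦5}), loop↦5}, ∅) :: (∅, {loop↦5}, ∅) :: (∅, ∅, ∅)]]
[13] [S=∅ | E={x↦clo(λx. (x x), {loop↦5}), loop↦5} | C=[x :: x :: AP] | D=[(∅, {x↦clo(λx. (x x), {loop↦5}), loop↦5}, ∅) :: (∅, {loop↦5}, ∅) :: (∅, ∅, ∅)]]
[14] [S=[clo(λx. (x x), {loop↦5})] | E={x↦clo(λx. (x x), {loop↦5}), loop↦5} | C=[x :: AP] | D=[(∅, {x↦clo(λx. (x x), {loop↦5}), loop↦5}, ∅) :: (∅, {loop↦5}, ∅) :: (∅, ∅, ∅)]]
[15] [S=[clo(λx. (x x), {loop↦5}) :: clo(λx. (x x), {loop↦5})] | E={x↦clo(λx. (x x), {loop↦5}), loop↦5} | C=[AP] | D=[(∅, {x↦clo(λx. (x x), {loop↦5}), loop↦5}, ∅) :: (∅, {loop↦5}, ∅) :: (∅, ∅, ∅)]]
[16] [S=∅ | E={x↦clo(λx. (x x), {loop↦5}), loop↦5} | C=[(x x)] | D=[(∅, {x↦clo(λx. (x x), {loop↦5}), loop↦5}, ∅) :: (∅, {x↦clo(λx. (x x), {loop↦5}), loop↦5}, ∅) :: (∅, {loop↦5}, ∅) :: (∅, ∅, ∅)]]
[17] [S=∅ | E={x↦clo(λx. (x x), {loop↦5}), loop↦5} | C=[x :: x :: AP] | D=[(∅, {x↦clo(λx. (x x), {loop↦5}), loop↦5}, ∅) :: (∅, {x↦clo(λx. (x x), {loop↦5}), loop↦5}, ∅) :: (∅, {loop↦5}, ∅) :: (∅, ∅, ∅)]]
[18] [S=[clo(λx. (x x), {loop↦5})] | E={x↦clo(λx. (x x), {loop↦5}), loop↦5} | C=[x :: AP] | D=[(∅, {x↦clo(λx. (x x), {loop↦5}), loop↦5}, ∅) :: (∅, {x↦clo(λx. (x x), {loop↦5}), loop↦5}, ∅) :: (∅, {loop↦5}, ∅) :: (∅, ∅, ∅)]]
[19] [S=[clo(λx. (x x), {loop↦5}) :: clo(λx. (x x), {loop↦5})] | E={x↦clo(λx. (x x), {loop↦5}), loop↦5} | C=[AP] | D=[(∅, {x↦clo(λx. (x x), {loop↦5}), loop↦5}, ∅) :: (∅, {x↦clo(λx. (x x), {loop↦5}), loop↦5}, ∅) :: (∅, {loop↦5}, ∅) :: (∅, ∅, ∅)]]
[20] [S=∅ | E={x↦clo(λx. (x x), {loop↦5}), loop↦5} | C=[(x x)] | D=[(∅, {x↦clo(λx. (x x), {loop↦5}), loop↦5}, ∅) :: (∅, {x↦clo(λx. (x x), {loop↦5}), loop↦5}, ∅) :: (∅, {x↦clo(λx. (x x), {loop↦5}), loop↦5}, ∅) :: (∅, {loop↦5}, ∅) :: (∅, ∅, ∅)]]
[21] [S=∅ | E={x↦clo(λx. (x x), {loop↦5}), loop↦5} | C=[x :: x :: AP] | D=[(∅, {x↦clo(λx. (x x), {loop↦5}), loop↦5}, ∅) :: (∅, {x↦clo(λx. (x x), {loop↦5}), loop↦5}, ∅) :: (∅, {x↦clo(λx. (x x), {loop↦5}), loop↦5}, ∅) :: (∅, {loop↦5}, ∅) :: (∅, ∅, ∅)]]
[22] [S=[clo(λx. (x x), {loop↦5})] | E={x↦clo(λx. (x x), {loop↦5}), loop↦5} | C=[x :: AP] | D=[(∅, {x↦clo(λx. (x x), {loop↦5}), loop↦5}, ∅) :: (∅, {x↦clo(λx. (x x), {loop↦5}), loop↦5}, ∅) :: (∅, {x↦clo(λx. (x x), {loop↦5}), loop↦5}, ∅) :: (∅, {loop↦5}, ∅) :: (∅, ∅, ∅)]]
→ 22 transitions taken and the configuration is still not final: no result within 22 steps

Answer: DIVERGES (no final state within 22 steps)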